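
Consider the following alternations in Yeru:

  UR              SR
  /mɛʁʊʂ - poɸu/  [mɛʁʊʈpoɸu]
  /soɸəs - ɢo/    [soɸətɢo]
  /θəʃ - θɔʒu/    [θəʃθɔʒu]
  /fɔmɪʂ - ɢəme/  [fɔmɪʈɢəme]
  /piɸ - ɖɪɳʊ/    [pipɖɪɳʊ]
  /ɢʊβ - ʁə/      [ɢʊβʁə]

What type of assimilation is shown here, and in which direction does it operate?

Underlying /ʂ/ is realised as [ʈ] next to /p/; /p/ itself does not change.
/ʂ/ is a fricative while /p/ is a stop; the output [ʈ] is a stop, matching the trigger — so the feature that spreads is manner.
Place and voice are unchanged, so the assimilation is partial, not total.
Checking the remaining alternations: /s/ → [t] before /ɢ/ (fricative → stop, matching a stop); /ʂ/ → [ʈ] before /ɢ/ (fricative → stop, matching a stop); /ɸ/ → [p] before /ɖ/ (fricative → stop, matching a stop) — only manner changes, and always toward the following segment.
No alternation appears in [θəʃθɔʒu], [ɢʊβʁə]: there the adjacent consonants already agree in manner (/ʃ/ and /θ/ are both fricatives; /β/ and /ʁ/ are both fricatives), so these forms are consistent with the same rule.
The trigger is the following segment, so the direction is regressive (anticipatory).

regressive manner assimilation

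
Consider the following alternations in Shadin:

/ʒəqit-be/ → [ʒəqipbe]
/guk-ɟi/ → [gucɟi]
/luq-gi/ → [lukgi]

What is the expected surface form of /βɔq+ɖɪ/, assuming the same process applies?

The data show regressive place assimilation: /t/ → [p] before /b/; /k/ → [c] before /ɟ/; /q/ → [k] before /g/. In each pair only place changes, matching the following consonant, while manner and voice stay constant.
/q/ is a voiceless uvular stop. The following trigger /ɖ/ is retroflex, so /q/ must become retroflex as well.
A voiceless retroflex stop is [ʈ], so the surface segment is [ʈ].

[βɔʈɖɪ]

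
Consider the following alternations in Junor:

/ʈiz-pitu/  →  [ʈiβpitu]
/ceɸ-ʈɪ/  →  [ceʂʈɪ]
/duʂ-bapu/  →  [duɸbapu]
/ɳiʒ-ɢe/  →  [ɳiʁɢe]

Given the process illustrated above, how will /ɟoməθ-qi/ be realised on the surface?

The data show regressive place assimilation: /z/ → [β] before /p/; /ɸ/ → [ʂ] before /ʈ/; /ʂ/ → [ɸ] before /b/; /ʒ/ → [ʁ] before /ɢ/. In each pair only place changes, matching the following consonant, while manner and voice stay constant.
The rule targets /θ/ (voiceless dental fricative), which sits before the trigger /q/ (uvular).
The voiceless uvular fricative is [χ], so /θ/ → [χ].

[ɟoməχqi]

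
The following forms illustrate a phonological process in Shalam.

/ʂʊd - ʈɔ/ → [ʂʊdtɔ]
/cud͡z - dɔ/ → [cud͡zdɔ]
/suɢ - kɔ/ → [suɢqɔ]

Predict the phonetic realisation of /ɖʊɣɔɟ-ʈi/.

The data show progressive place assimilation: /ʈ/ → [t] after /d/; /k/ → [q] after /ɢ/. In each pair only place changes, matching the preceding consonant, while manner and voice stay constant.
No alternation appears in [cud͡zdɔ]: there the adjacent consonants already agree in place (/d/ and /d͡z/ are both alveolar), so this form is consistent with the same rule.
/ʈ/ is a voiceless retroflex stop. The preceding trigger /ɟ/ is palatal, so /ʈ/ must become palatal as well.
The voiceless palatal stop is [c], so /ʈ/ → [c].

[ɖʊɣɔɟci]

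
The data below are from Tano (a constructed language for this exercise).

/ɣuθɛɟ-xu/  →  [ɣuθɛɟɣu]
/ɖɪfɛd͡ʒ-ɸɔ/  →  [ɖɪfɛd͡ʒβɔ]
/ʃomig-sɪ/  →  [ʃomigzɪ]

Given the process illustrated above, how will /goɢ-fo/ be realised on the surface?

[goɢvo]

The data show progressive voicing assimilation: /x/ → [ɣ] after /ɟ/; /ɸ/ → [β] after /d͡ʒ/; /s/ → [z] after /g/. In each pair only voicing changes, matching the preceding consonant, while place and manner stay constant.
/f/ is a voiceless labiodental fricative. The preceding trigger /ɢ/ is voiced, so /f/ must become voiced as well.
A voiced labiodental fricative is [v], so the surface segment is [v].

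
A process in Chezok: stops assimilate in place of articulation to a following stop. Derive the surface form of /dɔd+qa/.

[dɔɢqa]

/d/ is a voiced alveolar stop. The following trigger /q/ is uvular, so /d/ must become uvular as well.
A voiced uvular stop is [ɢ], so the surface segment is [ɢ].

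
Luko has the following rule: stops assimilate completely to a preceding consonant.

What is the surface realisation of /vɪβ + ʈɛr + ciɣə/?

/ʈ/ is the segment targeted by the rule; it sits immediately after /β/, so it assimilates completely and surfaces as [β].
At the second juncture, /c/ likewise becomes [r] adjacent to /r/.

[vɪββɛrriɣə]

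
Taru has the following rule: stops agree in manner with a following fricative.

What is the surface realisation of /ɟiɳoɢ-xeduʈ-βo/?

[ɟiɳoʁxeduʂβo]

The rule targets /ɢ/ (voiced uvular stop), which sits before the trigger /x/ (fricative).
A voiced uvular fricative is [ʁ], so the surface segment is [ʁ].
At the second juncture, /ʈ/ likewise becomes [ʂ] adjacent to /β/.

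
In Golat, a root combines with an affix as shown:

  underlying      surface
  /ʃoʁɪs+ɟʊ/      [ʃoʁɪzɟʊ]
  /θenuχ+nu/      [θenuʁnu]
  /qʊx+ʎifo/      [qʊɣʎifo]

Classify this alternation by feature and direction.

The segment that alternates is /s/, which surfaces as [z] when adjacent to /ɟ/.
The change voiceless → voiced matches the voicing of the following /ɟ/, identifying this as voicing assimilation.
Place and manner are unchanged, so the assimilation is partial, not total.
The same holds elsewhere in the data: /χ/ → [ʁ] before /n/ (voiceless → voiced, matching voiced); /x/ → [ɣ] before /ʎ/ (voiceless → voiced, matching voiced) — only voicing changes, and always toward the following segment.
The trigger is the following segment, so the direction is regressive (anticipatory).

regressive voicing assimilation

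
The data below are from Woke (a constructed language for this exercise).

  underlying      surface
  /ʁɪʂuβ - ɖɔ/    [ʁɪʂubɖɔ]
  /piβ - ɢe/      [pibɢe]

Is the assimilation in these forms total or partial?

partial assimilation

Underlying /β/ is realised as [b] next to /ɖ/; /ɖ/ itself does not change.
/β/ is a fricative while /ɖ/ is a stop; the output [b] is a stop, matching the trigger — so the feature that spreads is manner.
Place and voice are unchanged, so the assimilation is partial, not total.
The other alternating form patterns the same way: /β/ → [b] before /ɢ/ (fricative → stop, matching a stop) — only manner changes, and always toward the following segment.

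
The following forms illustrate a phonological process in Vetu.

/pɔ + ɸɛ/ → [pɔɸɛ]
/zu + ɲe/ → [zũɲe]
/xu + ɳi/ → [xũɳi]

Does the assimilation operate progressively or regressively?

regressive

The vowel /u/ surfaces as nasalised [ũ] next to the following nasal /ɲ/ — it has acquired the [+nasal] feature of its neighbour.
Likewise in the remaining data: /u/ → [ũ] before /ɳ/ — each time a vowel is nasalised next to a following nasal.
No change occurs in [pɔɸɛ] because the vowel at the boundary is adjacent to an oral consonant, not a nasal (/ɔ/ next to /ɸ/).
Because the conditioning nasal is to the right of the vowel that changes, the process is regressive (anticipatory).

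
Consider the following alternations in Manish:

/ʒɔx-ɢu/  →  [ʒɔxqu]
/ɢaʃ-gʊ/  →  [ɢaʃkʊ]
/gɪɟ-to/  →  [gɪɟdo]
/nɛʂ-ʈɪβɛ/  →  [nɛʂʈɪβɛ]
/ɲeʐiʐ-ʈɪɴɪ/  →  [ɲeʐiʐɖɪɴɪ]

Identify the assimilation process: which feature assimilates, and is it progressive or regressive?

progressive voicing assimilation

Underlying /ɢ/ is realised as [q] next to /x/; /x/ itself does not change.
/ɢ/ is voiced while /x/ is voiceless; the output [q] is voiceless, matching the trigger — so the feature that spreads is voicing.
Place and manner are unchanged, so the assimilation is partial, not total.
The same holds elsewhere in the data: /g/ → [k] after /ʃ/ (voiced → voiceless, matching voiceless); /t/ → [d] after /ɟ/ (voiceless → voiced, matching voiced); /ʈ/ → [ɖ] after /ʐ/ (voiceless → voiced, matching voiced) — only voicing changes, and always toward the preceding segment.
No alternation appears in [nɛʂʈɪβɛ]: there the adjacent consonants already agree in voicing (/ʈ/ and /ʂ/ are both voiceless), so this form is consistent with the same rule.
The trigger is the preceding segment, so the direction is progressive (perseverative).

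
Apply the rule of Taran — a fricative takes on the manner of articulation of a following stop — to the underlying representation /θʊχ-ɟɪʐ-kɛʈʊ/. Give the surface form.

[θʊqɟɪɖkɛʈʊ]

The rule targets /χ/ (voiceless uvular fricative), which sits before the trigger /ɟ/ (stop).
The voiceless uvular stop is [q], so /χ/ → [q].
The same rule applies at the second boundary: /ʐ/ → [ɖ] next to /k/.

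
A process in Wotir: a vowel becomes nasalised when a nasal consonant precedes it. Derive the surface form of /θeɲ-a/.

/a/ sits next to the nasal /ɲ/ and is therefore nasalised to [ã].

[θeɲã]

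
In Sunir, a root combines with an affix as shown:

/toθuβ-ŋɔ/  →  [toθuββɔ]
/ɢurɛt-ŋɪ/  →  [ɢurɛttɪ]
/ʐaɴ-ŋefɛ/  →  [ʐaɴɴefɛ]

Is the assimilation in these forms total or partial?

The segment that alternates is /ŋ/, which surfaces as [β] when adjacent to /β/.
The output [β] is identical to the trigger /β/ — every feature (place, manner, voicing) has been copied — so this is total assimilation.
The remaining alternations confirm this: /ŋ/ → [t] after /t/; /ŋ/ → [ɴ] after /ɴ/ — in each case the output is a copy of the preceding consonant.

total assimilation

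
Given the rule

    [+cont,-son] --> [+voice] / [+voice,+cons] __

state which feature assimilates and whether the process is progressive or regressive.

The structural change is [+voice], and the conditioning segment [+voice,+cons] (a voiced consonant) is itself voiced, so the target comes to share the voicing of its neighbour — voicing assimilation.
The conditioning segment sits to the left of the focus bar, meaning the trigger precedes the segment that changes — progressive assimilation.

progressive voicing assimilation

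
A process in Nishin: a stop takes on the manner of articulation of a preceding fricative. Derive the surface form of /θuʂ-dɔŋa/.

[θuʂzɔŋa]

/d/ is a voiced alveolar stop. The preceding trigger /ʂ/ is a fricative, so /d/ must become a fricative as well.
Changing only its manner to fricative gives [z] — the voiced alveolar fricative.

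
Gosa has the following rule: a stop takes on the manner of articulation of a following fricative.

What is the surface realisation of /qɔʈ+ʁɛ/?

/ʈ/ is a voiceless retroflex stop. The following trigger /ʁ/ is a fricative, so /ʈ/ must become a fricative as well.
The voiceless retroflex fricative is [ʂ], so /ʈ/ → [ʂ].

[qɔʂʁɛ]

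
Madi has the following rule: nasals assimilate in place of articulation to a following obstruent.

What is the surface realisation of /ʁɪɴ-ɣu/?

The rule targets /ɴ/ (voiced uvular nasal), which sits before the trigger /ɣ/ (velar).
The voiced velar nasal is [ŋ], so /ɴ/ → [ŋ].

[ʁɪŋɣu]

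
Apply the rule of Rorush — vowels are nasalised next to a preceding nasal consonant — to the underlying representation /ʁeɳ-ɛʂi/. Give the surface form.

The vowel /ɛ/ is adjacent to the preceding nasal /ɳ/, so it acquires [+nasal] and surfaces as [ɛ̃].

[ʁeɳɛ̃ʂi]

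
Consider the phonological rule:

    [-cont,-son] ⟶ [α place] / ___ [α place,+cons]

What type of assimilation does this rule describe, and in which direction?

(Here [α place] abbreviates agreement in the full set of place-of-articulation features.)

regressive place assimilation

The rule copies the place features (abbreviated [place]) from the environment onto the target, so the assimilating feature is place.
Since the environment is written after the underscore, the trigger follows the target; the direction is regressive.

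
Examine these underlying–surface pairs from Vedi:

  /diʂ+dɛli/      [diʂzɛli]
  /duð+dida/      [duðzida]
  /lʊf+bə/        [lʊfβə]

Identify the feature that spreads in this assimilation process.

Underlying /d/ is realised as [z] next to /ʂ/; /ʂ/ itself does not change.
/d/ is a stop while /ʂ/ is a fricative; the output [z] is a fricative, matching the trigger — so the feature that spreads is manner.
The other alternating forms pattern the same way: /d/ → [z] after /ð/ (stop → fricative, matching a fricative); /b/ → [β] after /f/ (stop → fricative, matching a fricative) — only manner changes, and always toward the preceding segment.

manner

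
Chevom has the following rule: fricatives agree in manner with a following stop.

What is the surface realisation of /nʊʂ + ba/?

/ʂ/ is a voiceless retroflex fricative. The following trigger /b/ is a stop, so /ʂ/ must become a stop as well.
A voiceless retroflex stop is [ʈ], so the surface segment is [ʈ].

[nʊʈba]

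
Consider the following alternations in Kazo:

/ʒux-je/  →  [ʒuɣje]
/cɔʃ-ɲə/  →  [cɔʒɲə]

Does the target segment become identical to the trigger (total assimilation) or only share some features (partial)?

partial assimilation

Comparing underlying and surface forms, /x/ → [ɣ] is the alternation; the neighbouring /j/ is constant.
The change voiceless → voiced matches the voicing of the following /j/, identifying this as voicing assimilation.
Place and manner are unchanged, so the assimilation is partial, not total.
The other alternating form patterns the same way: /ʃ/ → [ʒ] before /ɲ/ (voiceless → voiced, matching voiced) — only voicing changes, and always toward the following segment.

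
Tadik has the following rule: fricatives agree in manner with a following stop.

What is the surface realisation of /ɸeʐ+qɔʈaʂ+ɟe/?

/ʐ/ is a voiced retroflex fricative. The following trigger /q/ is a stop, so /ʐ/ must become a stop as well.
Changing only its manner to stop gives [ɖ] — the voiced retroflex stop.
At the second juncture, /ʂ/ likewise becomes [ʈ] adjacent to /ɟ/.

[ɸeɖqɔʈaʈɟe]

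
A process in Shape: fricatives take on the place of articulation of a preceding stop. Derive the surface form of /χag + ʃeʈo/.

/ʃ/ is a voiceless postalveolar fricative. The preceding trigger /g/ is velar, so /ʃ/ must become velar as well.
Changing only its place to velar gives [x] — the voiceless velar fricative.

[χagxeʈo]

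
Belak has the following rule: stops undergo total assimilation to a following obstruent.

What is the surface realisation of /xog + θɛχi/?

/g/ is the segment targeted by the rule; it sits immediately before /θ/, so it assimilates completely and surfaces as [θ].

[xoθθɛχi]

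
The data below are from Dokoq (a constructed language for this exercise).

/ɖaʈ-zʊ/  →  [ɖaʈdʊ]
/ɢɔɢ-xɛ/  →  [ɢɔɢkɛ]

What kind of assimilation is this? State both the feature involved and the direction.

Underlying /z/ is realised as [d] next to /ʈ/; /ʈ/ itself does not change.
/z/ is a fricative while /ʈ/ is a stop; the output [d] is a stop, matching the trigger — so the feature that spreads is manner.
Place and voice are unchanged, so the assimilation is partial, not total.
The other alternating form patterns the same way: /x/ → [k] after /ɢ/ (fricative → stop, matching a stop) — only manner changes, and always toward the preceding segment.
Since the segment that changes follows the conditioning segment, the assimilation is progressive.

progressive manner assimilation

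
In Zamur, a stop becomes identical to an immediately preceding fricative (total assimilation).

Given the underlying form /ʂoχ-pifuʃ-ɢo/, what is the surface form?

[ʂoχχifuʃʃo]

/p/ is the segment targeted by the rule; it sits immediately after /χ/, so it assimilates completely and surfaces as [χ].
At the second juncture, /ɢ/ likewise becomes [ʃ] adjacent to /ʃ/.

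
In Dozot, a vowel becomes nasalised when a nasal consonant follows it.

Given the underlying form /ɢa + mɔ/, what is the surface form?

The vowel /a/ is adjacent to the following nasal /m/, so it acquires [+nasal] and surfaces as [ã].

[ɢãmɔ]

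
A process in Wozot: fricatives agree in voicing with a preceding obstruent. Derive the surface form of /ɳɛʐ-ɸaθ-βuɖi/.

[ɳɛʐβaθɸuɖi]

/ɸ/ is a voiceless bilabial fricative. The preceding trigger /ʐ/ is voiced, so /ɸ/ must become voiced as well.
The voiced bilabial fricative is [β], so /ɸ/ → [β].
The same rule applies at the second boundary: /β/ → [ɸ] next to /θ/.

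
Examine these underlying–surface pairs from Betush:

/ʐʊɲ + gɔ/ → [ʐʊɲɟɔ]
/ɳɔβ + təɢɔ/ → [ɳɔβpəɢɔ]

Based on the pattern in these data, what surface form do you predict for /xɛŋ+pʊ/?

The data show progressive place assimilation: /g/ → [ɟ] after /ɲ/; /t/ → [p] after /β/. In each pair only place changes, matching the preceding consonant, while manner and voice stay constant.
/p/ is a voiceless bilabial stop. The preceding trigger /ŋ/ is velar, so /p/ must become velar as well.
Changing only its place to velar gives [k] — the voiceless velar stop.

[xɛŋkʊ]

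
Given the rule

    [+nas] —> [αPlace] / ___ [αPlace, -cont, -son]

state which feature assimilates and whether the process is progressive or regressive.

The shared variable α links the value of the place features (abbreviated [Place]) on the target to the same value on the neighbouring segment, so place is the feature that assimilates.
The conditioning segment sits to the right of the focus bar, meaning the trigger follows the segment that changes — regressive assimilation.

regressive place assimilation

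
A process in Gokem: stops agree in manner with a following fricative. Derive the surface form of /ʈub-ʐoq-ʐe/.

[ʈuβʐoχʐe]

/b/ is a voiced bilabial stop. The following trigger /ʐ/ is a fricative, so /b/ must become a fricative as well.
Changing only its manner to fricative gives [β] — the voiced bilabial fricative.
The same rule applies at the second boundary: /q/ → [χ] next to /ʐ/.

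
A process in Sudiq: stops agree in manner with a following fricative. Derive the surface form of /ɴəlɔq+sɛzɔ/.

The rule targets /q/ (voiceless uvular stop), which sits before the trigger /s/ (fricative).
Changing only its manner to fricative gives [χ] — the voiceless uvular fricative.

[ɴəlɔχsɛzɔ]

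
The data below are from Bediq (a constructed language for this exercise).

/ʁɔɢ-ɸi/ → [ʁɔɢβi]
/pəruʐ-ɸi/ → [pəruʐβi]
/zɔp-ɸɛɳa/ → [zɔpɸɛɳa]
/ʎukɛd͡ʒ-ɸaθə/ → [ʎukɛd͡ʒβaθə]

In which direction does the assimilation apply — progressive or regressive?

The segment that alternates is /ɸ/, which surfaces as [β] when adjacent to /ɢ/.
The change voiceless → voiced matches the voicing of the preceding /ɢ/, identifying this as voicing assimilation.
The other alternating forms pattern the same way: /ɸ/ → [β] after /ʐ/ (voiceless → voiced, matching voiced); /ɸ/ → [β] after /d͡ʒ/ (voiceless → voiced, matching voiced) — only voicing changes, and always toward the preceding segment.
Nothing changes in [zɔpɸɛɳa]: there the adjacent consonants already agree in voicing (/ɸ/ and /p/ are both voiceless), so this form is consistent with the same rule.
The trigger is the preceding segment, so the direction is progressive (perseverative).

progressive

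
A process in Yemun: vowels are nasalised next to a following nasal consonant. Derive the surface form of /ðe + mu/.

[ðẽmu]

The vowel /e/ is adjacent to the following nasal /m/, so it acquires [+nasal] and surfaces as [ẽ].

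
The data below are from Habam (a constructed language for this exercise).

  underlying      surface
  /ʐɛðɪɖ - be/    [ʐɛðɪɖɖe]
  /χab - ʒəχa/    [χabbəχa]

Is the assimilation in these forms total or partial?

total assimilation

Comparing underlying and surface forms, /ʒ/ → [b] is the alternation; the neighbouring /b/ is constant.
The output [b] is identical to the trigger /b/ — every feature (place, manner, voicing) has been copied — so this is total assimilation.
The other form behaves the same way: /b/ → [ɖ] after /ɖ/ — in each case the output is a copy of the preceding consonant.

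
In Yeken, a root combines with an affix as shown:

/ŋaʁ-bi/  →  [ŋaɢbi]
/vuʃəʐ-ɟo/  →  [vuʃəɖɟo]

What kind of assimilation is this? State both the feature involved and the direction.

Comparing underlying and surface forms, /ʁ/ → [ɢ] is the alternation; the neighbouring /b/ is constant.
The change fricative → stop matches the manner of the following /b/, identifying this as manner assimilation.
Place and voice are unchanged, so the assimilation is partial, not total.
The other alternating form patterns the same way: /ʐ/ → [ɖ] before /ɟ/ (fricative → stop, matching a stop) — only manner changes, and always toward the following segment.
Since the segment that changes precedes the conditioning segment, the assimilation is regressive.

regressive manner assimilation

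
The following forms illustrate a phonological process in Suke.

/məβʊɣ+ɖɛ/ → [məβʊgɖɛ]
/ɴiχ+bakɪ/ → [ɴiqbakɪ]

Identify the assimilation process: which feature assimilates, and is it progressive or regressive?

Underlying /ɣ/ is realised as [g] next to /ɖ/; /ɖ/ itself does not change.
The change fricative → stop matches the manner of the following /ɖ/, identifying this as manner assimilation.
Place and voice are unchanged, so the assimilation is partial, not total.
The other alternating form patterns the same way: /χ/ → [q] before /b/ (fricative → stop, matching a stop) — only manner changes, and always toward the following segment.
The trigger is the following segment, so the direction is regressive (anticipatory).

regressive manner assimilation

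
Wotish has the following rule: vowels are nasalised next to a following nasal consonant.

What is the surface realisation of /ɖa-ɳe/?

[ɖãɳe]

The vowel /a/ is adjacent to the following nasal /ɳ/, so it acquires [+nasal] and surfaces as [ã].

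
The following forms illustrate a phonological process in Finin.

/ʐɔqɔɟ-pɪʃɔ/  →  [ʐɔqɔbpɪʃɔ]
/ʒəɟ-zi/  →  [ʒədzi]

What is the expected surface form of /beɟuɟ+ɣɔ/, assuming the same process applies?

[beɟugɣɔ]

The data show regressive place assimilation: /ɟ/ → [b] before /p/; /ɟ/ → [d] before /z/. In each pair only place changes, matching the following consonant, while manner and voice stay constant.
The rule targets /ɟ/ (voiced palatal stop), which sits before the trigger /ɣ/ (velar).
The voiced velar stop is [g], so /ɟ/ → [g].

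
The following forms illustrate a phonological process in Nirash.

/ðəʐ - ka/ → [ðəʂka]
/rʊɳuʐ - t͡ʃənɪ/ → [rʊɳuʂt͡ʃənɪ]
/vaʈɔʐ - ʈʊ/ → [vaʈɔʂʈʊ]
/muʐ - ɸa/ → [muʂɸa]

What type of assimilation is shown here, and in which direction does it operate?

The segment that alternates is /ʐ/, which surfaces as [ʂ] when adjacent to /k/.
The change voiced → voiceless matches the voicing of the following /k/, identifying this as voicing assimilation.
Place and manner are unchanged, so the assimilation is partial, not total.
The same holds elsewhere in the data: /ʐ/ → [ʂ] before /t͡ʃ/ (voiced → voiceless, matching voiceless); /ʐ/ → [ʂ] before /ʈ/ (voiced → voiceless, matching voiceless); /ʐ/ → [ʂ] before /ɸ/ (voiced → voiceless, matching voiceless) — only voicing changes, and always toward the following segment.
The trigger is the following segment, so the direction is regressive (anticipatory).

regressive voicing assimilation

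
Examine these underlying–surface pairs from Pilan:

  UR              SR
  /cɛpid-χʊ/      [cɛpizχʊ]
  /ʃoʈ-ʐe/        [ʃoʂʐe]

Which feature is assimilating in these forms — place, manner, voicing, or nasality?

manner

Comparing underlying and surface forms, /d/ → [z] is the alternation; the neighbouring /χ/ is constant.
/d/ is a stop while /χ/ is a fricative; the output [z] is a fricative, matching the trigger — so the feature that spreads is manner.
The other alternating form patterns the same way: /ʈ/ → [ʂ] before /ʐ/ (stop → fricative, matching a fricative) — only manner changes, and always toward the following segment.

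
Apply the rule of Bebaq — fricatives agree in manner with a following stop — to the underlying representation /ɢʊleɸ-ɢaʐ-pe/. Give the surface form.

[ɢʊlepɢaɖpe]

/ɸ/ is a voiceless bilabial fricative. The following trigger /ɢ/ is a stop, so /ɸ/ must become a stop as well.
Changing only its manner to stop gives [p] — the voiceless bilabial stop.
The same rule applies at the second boundary: /ʐ/ → [ɖ] next to /p/.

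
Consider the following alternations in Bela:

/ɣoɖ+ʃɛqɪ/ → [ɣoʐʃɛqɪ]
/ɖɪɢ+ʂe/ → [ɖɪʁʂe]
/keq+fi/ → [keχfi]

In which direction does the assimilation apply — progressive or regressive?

regressive

The segment that alternates is /ɖ/, which surfaces as [ʐ] when adjacent to /ʃ/.
/ɖ/ is a stop while /ʃ/ is a fricative; the output [ʐ] is a fricative, matching the trigger — so the feature that spreads is manner.
The other alternating forms pattern the same way: /ɢ/ → [ʁ] before /ʂ/ (stop → fricative, matching a fricative); /q/ → [χ] before /f/ (stop → fricative, matching a fricative) — only manner changes, and always toward the following segment.
Since the segment that changes precedes the conditioning segment, the assimilation is regressive.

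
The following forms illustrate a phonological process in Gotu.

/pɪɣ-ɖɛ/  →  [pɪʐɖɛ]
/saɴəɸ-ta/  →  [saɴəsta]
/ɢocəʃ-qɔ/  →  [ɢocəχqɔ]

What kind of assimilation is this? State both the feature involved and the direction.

regressive place assimilation

The segment that alternates is /ɣ/, which surfaces as [ʐ] when adjacent to /ɖ/.
The change velar → retroflex matches the place of the following /ɖ/, identifying this as place assimilation.
Manner and voice are unchanged, so the assimilation is partial, not total.
The same holds elsewhere in the data: /ɸ/ → [s] before /t/ (bilabial → alveolar, matching alveolar); /ʃ/ → [χ] before /q/ (postalveolar → uvular, matching uvular) — only place changes, and always toward the following segment.
Since the segment that changes precedes the conditioning segment, the assimilation is regressive.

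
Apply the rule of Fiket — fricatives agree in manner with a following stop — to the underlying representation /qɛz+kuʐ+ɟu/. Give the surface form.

[qɛdkuɖɟu]

The rule targets /z/ (voiced alveolar fricative), which sits before the trigger /k/ (stop).
The voiced alveolar stop is [d], so /z/ → [d].
The same rule applies at the second boundary: /ʐ/ → [ɖ] next to /ɟ/.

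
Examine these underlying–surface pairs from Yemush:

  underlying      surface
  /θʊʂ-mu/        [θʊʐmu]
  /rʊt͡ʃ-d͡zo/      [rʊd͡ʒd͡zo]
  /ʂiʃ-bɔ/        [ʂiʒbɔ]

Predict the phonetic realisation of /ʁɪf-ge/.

The data show regressive voicing assimilation: /ʂ/ → [ʐ] before /m/; /t͡ʃ/ → [d͡ʒ] before /d͡z/; /ʃ/ → [ʒ] before /b/. In each pair only voicing changes, matching the following consonant, while place and manner stay constant.
The rule targets /f/ (voiceless labiodental fricative), which sits before the trigger /g/ (voiced).
Changing only its voicing to voiced gives [v] — the voiced labiodental fricative.

[ʁɪvge]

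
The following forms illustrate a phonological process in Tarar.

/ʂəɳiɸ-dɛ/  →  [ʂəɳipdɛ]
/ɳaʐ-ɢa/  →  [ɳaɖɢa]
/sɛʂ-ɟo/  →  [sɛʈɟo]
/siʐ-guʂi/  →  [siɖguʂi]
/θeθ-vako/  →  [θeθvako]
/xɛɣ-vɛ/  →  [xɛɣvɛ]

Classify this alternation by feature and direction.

regressive manner assimilation

The segment that alternates is /ɸ/, which surfaces as [p] when adjacent to /d/.
The change fricative → stop matches the manner of the following /d/, identifying this as manner assimilation.
Place and voice are unchanged, so the assimilation is partial, not total.
The other alternating forms pattern the same way: /ʐ/ → [ɖ] before /ɢ/ (fricative → stop, matching a stop); /ʂ/ → [ʈ] before /ɟ/ (fricative → stop, matching a stop); /ʐ/ → [ɖ] before /g/ (fricative → stop, matching a stop) — only manner changes, and always toward the following segment.
No alternation appears in [θeθvako], [xɛɣvɛ]: there the adjacent consonants already agree in manner (/θ/ and /v/ are both fricatives; /ɣ/ and /v/ are both fricatives), so these forms are consistent with the same rule.
Since the segment that changes precedes the conditioning segment, the assimilation is regressive.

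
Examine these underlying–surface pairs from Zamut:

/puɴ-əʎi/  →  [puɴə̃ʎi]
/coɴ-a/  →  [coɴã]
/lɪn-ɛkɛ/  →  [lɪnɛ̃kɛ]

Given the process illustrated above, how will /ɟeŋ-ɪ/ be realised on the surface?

The data show progressive nasality assimilation (vowel nasalisation): /ə/ → [ə̃] after /ɴ/; /a/ → [ã] after /ɴ/; /ɛ/ → [ɛ̃] after /n/ — a vowel is nasalised by an immediately preceding nasal consonant.
/ɪ/ sits next to the nasal /ŋ/ and is therefore nasalised to [ɪ̃].

[ɟeŋɪ̃]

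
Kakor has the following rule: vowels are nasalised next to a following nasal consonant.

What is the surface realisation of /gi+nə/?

[gĩnə]

The vowel /i/ is adjacent to the following nasal /n/, so it acquires [+nasal] and surfaces as [ĩ].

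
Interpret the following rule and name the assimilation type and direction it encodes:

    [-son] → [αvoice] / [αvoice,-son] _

The rule copies [voice] from the environment onto the target, so the assimilating feature is voicing.
The conditioning segment sits to the left of the focus bar, meaning the trigger precedes the segment that changes — progressive assimilation.

progressive voicing assimilation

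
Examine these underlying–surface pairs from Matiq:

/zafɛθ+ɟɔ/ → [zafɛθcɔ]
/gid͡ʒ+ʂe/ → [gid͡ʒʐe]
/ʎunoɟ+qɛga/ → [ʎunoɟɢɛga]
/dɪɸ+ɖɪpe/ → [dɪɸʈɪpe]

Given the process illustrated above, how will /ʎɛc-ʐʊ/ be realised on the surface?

The data show progressive voicing assimilation: /ɟ/ → [c] after /θ/; /ʂ/ → [ʐ] after /d͡ʒ/; /q/ → [ɢ] after /ɟ/; /ɖ/ → [ʈ] after /ɸ/. In each pair only voicing changes, matching the preceding consonant, while place and manner stay constant.
The rule targets /ʐ/ (voiced retroflex fricative), which sits after the trigger /c/ (voiceless).
Changing only its voicing to voiceless gives [ʂ] — the voiceless retroflex fricative.

[ʎɛcʂʊ]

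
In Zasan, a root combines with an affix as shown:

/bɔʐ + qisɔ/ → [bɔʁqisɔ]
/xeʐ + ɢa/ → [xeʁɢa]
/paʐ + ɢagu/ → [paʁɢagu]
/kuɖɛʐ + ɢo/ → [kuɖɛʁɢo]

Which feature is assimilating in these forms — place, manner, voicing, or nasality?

place

Comparing underlying and surface forms, /ʐ/ → [ʁ] is the alternation; the neighbouring /q/ is constant.
The change retroflex → uvular matches the place of the following /q/, identifying this as place assimilation.
The other alternating form patterns the same way: /ʐ/ → [ʁ] before /ɢ/ (retroflex → uvular, matching uvular) — only place changes, and always toward the following segment.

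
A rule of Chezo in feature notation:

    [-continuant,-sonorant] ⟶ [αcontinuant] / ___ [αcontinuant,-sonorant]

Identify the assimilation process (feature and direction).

regressive manner assimilation

The shared variable α links the value of [continuant] on the target to that of the neighbouring obstruent. [continuant] distinguishes stops from fricatives — a manner-of-articulation feature — so this is manner assimilation.
The conditioning segment sits to the right of the focus bar, meaning the trigger follows the segment that changes — regressive assimilation.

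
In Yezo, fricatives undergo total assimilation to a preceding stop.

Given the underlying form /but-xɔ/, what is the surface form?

[buttɔ]

/x/ is the segment targeted by the rule; it sits immediately after /t/, so it assimilates completely and surfaces as [t].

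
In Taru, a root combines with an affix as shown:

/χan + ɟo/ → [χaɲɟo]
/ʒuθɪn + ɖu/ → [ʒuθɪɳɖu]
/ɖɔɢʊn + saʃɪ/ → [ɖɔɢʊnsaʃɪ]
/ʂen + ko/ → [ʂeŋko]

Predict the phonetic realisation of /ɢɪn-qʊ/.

The data show regressive place assimilation: /n/ → [ɲ] before /ɟ/; /n/ → [ɳ] before /ɖ/; /n/ → [ŋ] before /k/. In each pair only place changes, matching the following consonant, while manner and voice stay constant.
Nothing changes in [ɖɔɢʊnsaʃɪ]: there the adjacent consonants already agree in place (/n/ and /s/ are both alveolar), so this form is consistent with the same rule.
The rule targets /n/ (voiced alveolar nasal), which sits before the trigger /q/ (uvular).
The voiced uvular nasal is [ɴ], so /n/ → [ɴ].

[ɢɪɴqʊ]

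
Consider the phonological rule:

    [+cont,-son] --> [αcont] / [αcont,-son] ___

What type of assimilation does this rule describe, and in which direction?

The rule copies [cont] (continuancy) from the environment onto the target fricatives; since [±cont] encodes the stop/fricative manner contrast, the assimilating dimension is manner.
Since the environment is written before the underscore, the trigger precedes the target; the direction is progressive.

progressive manner assimilation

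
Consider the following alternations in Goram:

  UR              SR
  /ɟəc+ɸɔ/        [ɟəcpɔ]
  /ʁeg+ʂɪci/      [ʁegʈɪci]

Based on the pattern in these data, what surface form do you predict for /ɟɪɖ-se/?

The data show progressive manner assimilation: /ɸ/ → [p] after /c/; /ʂ/ → [ʈ] after /g/. In each pair only manner changes, matching the preceding consonant, while place and voice stay constant.
/s/ is a voiceless alveolar fricative. The preceding trigger /ɖ/ is a stop, so /s/ must become a stop as well.
The voiceless alveolar stop is [t], so /s/ → [t].

[ɟɪɖte]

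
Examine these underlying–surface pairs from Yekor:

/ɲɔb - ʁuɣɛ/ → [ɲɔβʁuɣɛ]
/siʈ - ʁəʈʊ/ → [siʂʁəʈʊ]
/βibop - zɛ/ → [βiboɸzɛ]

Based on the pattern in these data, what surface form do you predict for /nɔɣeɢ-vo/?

The data show regressive manner assimilation: /b/ → [β] before /ʁ/; /ʈ/ → [ʂ] before /ʁ/; /p/ → [ɸ] before /z/. In each pair only manner changes, matching the following consonant, while place and voice stay constant.
/ɢ/ is a voiced uvular stop. The following trigger /v/ is a fricative, so /ɢ/ must become a fricative as well.
Changing only its manner to fricative gives [ʁ] — the voiced uvular fricative.

[nɔɣeʁvo]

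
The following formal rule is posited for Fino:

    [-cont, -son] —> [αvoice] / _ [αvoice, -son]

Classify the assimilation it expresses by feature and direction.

regressive voicing assimilation

The rule copies [voice] from the environment onto the target, so the assimilating feature is voicing.
The conditioning segment sits to the right of the focus bar, meaning the trigger follows the segment that changes — regressive assimilation.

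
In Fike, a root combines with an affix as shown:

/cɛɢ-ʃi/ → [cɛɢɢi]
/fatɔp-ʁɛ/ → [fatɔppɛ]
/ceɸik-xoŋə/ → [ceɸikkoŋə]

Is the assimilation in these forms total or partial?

total assimilation

Comparing underlying and surface forms, /ʃ/ → [ɢ] is the alternation; the neighbouring /ɢ/ is constant.
The output [ɢ] is identical to the trigger /ɢ/ — every feature (place, manner, voicing) has been copied — so this is total assimilation.
The other forms behave the same way: /ʁ/ → [p] after /p/; /x/ → [k] after /k/ — in each case the output is a copy of the preceding consonant.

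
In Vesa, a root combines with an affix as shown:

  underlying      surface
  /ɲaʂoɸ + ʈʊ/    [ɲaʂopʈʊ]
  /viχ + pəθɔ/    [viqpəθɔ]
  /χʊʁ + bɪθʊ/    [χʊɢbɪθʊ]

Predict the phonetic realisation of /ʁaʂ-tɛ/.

The data show regressive manner assimilation: /ɸ/ → [p] before /ʈ/; /χ/ → [q] before /p/; /ʁ/ → [ɢ] before /b/. In each pair only manner changes, matching the following consonant, while place and voice stay constant.
The rule targets /ʂ/ (voiceless retroflex fricative), which sits before the trigger /t/ (stop).
Changing only its manner to stop gives [ʈ] — the voiceless retroflex stop.

[ʁaʈtɛ]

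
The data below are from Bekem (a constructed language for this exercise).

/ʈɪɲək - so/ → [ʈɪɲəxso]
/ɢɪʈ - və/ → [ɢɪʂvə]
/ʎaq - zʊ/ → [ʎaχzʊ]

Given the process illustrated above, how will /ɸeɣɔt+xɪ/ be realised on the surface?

[ɸeɣɔsxɪ]

The data show regressive manner assimilation: /k/ → [x] before /s/; /ʈ/ → [ʂ] before /v/; /q/ → [χ] before /z/. In each pair only manner changes, matching the following consonant, while place and voice stay constant.
/t/ is a voiceless alveolar stop. The following trigger /x/ is a fricative, so /t/ must become a fricative as well.
Changing only its manner to fricative gives [s] — the voiceless alveolar fricative.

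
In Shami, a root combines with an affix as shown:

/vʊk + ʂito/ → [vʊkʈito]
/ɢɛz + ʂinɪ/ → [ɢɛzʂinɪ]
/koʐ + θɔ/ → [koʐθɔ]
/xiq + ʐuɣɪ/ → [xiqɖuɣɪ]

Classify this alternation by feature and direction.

progressive manner assimilation

Underlying /ʂ/ is realised as [ʈ] next to /k/; /k/ itself does not change.
The change fricative → stop matches the manner of the preceding /k/, identifying this as manner assimilation.
Place and voice are unchanged, so the assimilation is partial, not total.
The other alternating form patterns the same way: /ʐ/ → [ɖ] after /q/ (fricative → stop, matching a stop) — only manner changes, and always toward the preceding segment.
Nothing changes in [ɢɛzʂinɪ], [koʐθɔ]: there the adjacent consonants already agree in manner (/ʂ/ and /z/ are both fricatives; /θ/ and /ʐ/ are both fricatives), so these forms are consistent with the same rule.
The trigger is the preceding segment, so the direction is progressive (perseverative).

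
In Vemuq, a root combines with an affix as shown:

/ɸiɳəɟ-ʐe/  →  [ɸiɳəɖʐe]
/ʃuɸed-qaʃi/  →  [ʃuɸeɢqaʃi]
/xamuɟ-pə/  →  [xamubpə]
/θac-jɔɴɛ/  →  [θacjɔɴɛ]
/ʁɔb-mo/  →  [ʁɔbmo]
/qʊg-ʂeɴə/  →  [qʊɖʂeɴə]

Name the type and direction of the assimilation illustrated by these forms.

regressive place assimilation

Comparing underlying and surface forms, /ɟ/ → [ɖ] is the alternation; the neighbouring /ʐ/ is constant.
The change palatal → retroflex matches the place of the following /ʐ/, identifying this as place assimilation.
Manner and voice are unchanged, so the assimilation is partial, not total.
The other alternating forms pattern the same way: /d/ → [ɢ] before /q/ (alveolar → uvular, matching uvular); /ɟ/ → [b] before /p/ (palatal → bilabial, matching bilabial); /g/ → [ɖ] before /ʂ/ (velar → retroflex, matching retroflex) — only place changes, and always toward the following segment.
No alternation appears in [θacjɔɴɛ], [ʁɔbmo]: there the adjacent consonants already agree in place (/c/ and /j/ are both palatal; /b/ and /m/ are both bilabial), so these forms are consistent with the same rule.
Since the segment that changes precedes the conditioning segment, the assimilation is regressive.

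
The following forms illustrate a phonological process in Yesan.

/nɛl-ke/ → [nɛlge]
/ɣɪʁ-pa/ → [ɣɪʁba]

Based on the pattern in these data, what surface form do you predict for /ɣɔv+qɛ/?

[ɣɔvɢɛ]

The data show progressive voicing assimilation: /k/ → [g] after /l/; /p/ → [b] after /ʁ/. In each pair only voicing changes, matching the preceding consonant, while place and manner stay constant.
/q/ is a voiceless uvular stop. The preceding trigger /v/ is voiced, so /q/ must become voiced as well.
The voiced uvular stop is [ɢ], so /q/ → [ɢ].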